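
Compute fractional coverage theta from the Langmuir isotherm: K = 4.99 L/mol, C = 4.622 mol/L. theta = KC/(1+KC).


Langmuir isotherm: theta = K*C / (1 + K*C)
K*C = 4.99 * 4.622 = 23.06378
theta = 23.06378 / (1 + 23.06378) = 23.06378 / 24.06378
theta = 0.9584

0.9584


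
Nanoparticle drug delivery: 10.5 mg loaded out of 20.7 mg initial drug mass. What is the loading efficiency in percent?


Drug loading efficiency = (drug loaded / drug initial) * 100
DLE = 10.5 / 20.7 * 100
DLE = 0.5072 * 100
DLE = 50.72%

50.72


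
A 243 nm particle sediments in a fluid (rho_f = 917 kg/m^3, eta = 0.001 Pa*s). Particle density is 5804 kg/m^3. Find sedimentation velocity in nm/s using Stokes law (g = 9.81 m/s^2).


Radius R = 243/2 nm = 1.215e-07 m
Density difference = 5804 - 917 = 4887 kg/m^3
v = 2 * R^2 * (rho_p - rho_f) * g / (9 * eta)
v = 2 * (1.215e-07)^2 * 4887 * 9.81 / (9 * 0.001)
v = 1.57272e-07 m/s = 157.272 nm/s

157.272


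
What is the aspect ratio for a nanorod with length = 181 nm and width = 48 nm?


Aspect ratio AR = length / diameter
AR = 181 / 48
AR = 3.77

3.77


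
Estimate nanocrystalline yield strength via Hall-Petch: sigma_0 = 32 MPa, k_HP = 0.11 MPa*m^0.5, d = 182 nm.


d = 182 nm = 1.82e-07 m
sqrt(d) = 0.0004266146
Hall-Petch contribution = k / sqrt(d) = 0.11 / 0.0004266146 = 257.8 MPa
sigma = sigma_0 + k/sqrt(d) = 32 + 257.8 = 289.8 MPa

289.8


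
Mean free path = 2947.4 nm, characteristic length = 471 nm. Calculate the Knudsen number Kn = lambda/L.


Knudsen number Kn = lambda / L
Kn = 2947.4 / 471
Kn = 6.2577

6.2577


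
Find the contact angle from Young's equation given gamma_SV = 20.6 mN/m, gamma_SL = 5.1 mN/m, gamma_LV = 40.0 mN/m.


cos(theta) = (gamma_SV - gamma_SL) / gamma_LV
cos(theta) = (20.6 - 5.1) / 40.0
cos(theta) = 0.3875
theta = arccos(0.3875) = 67.2 degrees

67.2


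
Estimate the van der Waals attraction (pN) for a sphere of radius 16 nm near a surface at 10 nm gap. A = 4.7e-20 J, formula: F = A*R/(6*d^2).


Convert to SI: R = 16 nm = 1.6e-08 m, d = 10 nm = 1e-08 m
F = A * R / (6 * d^2)
F = 4.7e-20 * 1.6e-08 / (6 * (1e-08)^2)
F = 1.25333e-12 N = 1.253 pN

1.253


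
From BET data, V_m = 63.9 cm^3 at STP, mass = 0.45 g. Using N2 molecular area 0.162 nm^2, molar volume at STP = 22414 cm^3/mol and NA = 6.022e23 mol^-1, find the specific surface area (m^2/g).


Number of moles in monolayer = V_m / 22414 = 63.9 / 22414 = 0.0028509
Number of molecules = moles * NA = 0.0028509 * 6.022e23
SA = molecules * sigma / mass
SA = (63.9 / 22414) * 6.022e23 * 0.162e-18 / 0.45
SA = 618.1 m^2/g

618.1


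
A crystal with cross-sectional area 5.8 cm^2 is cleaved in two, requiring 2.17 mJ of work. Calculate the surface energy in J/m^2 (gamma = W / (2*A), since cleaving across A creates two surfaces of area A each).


Convert: A = 5.8 cm^2 = 0.00058 m^2, W = 2.17 mJ = 0.00217 J
Cleaving exposes two faces of area A, so total new surface = 2*A and gamma = W / (2*A)
gamma = 0.00217 / (2 * 0.00058)
gamma = 1.871 J/m^2

1.871


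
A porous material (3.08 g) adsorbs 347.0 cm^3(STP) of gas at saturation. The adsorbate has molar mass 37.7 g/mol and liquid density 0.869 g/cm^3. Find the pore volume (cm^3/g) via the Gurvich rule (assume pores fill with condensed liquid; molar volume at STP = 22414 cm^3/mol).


Moles adsorbed n = V_ads / 22414 = 347.0 / 22414 = 1.548140e-02 mol
Liquid volume V_liq = n * M / rho_liq = 1.548140e-02 * 37.7 / 0.869 = 0.67163 cm^3
Specific pore volume V_pore = V_liq / m_sample = 0.67163 / 3.08
V_pore = 0.2181 cm^3/g

0.2181


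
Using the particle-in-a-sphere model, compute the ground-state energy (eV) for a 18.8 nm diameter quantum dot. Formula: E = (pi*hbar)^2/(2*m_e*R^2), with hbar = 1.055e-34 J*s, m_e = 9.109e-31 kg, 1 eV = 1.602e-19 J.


Radius R = 18.8/2 = 9.4 nm = 9.4e-09 m
E = (pi * 1.055e-34)^2 / (2 * 9.109e-31 * (9.4e-09)^2)
E(J) = 6.82415e-22
E = E(J) / 1.602e-19 = 0.0043 eV

0.0043


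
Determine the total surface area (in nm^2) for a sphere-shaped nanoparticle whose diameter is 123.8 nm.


Radius r = 123.8/2 = 61.9 nm
Surface area SA = 4 * pi * r^2
SA = 4 * pi * (61.9)^2
SA = 48149.43 nm^2

48149.43


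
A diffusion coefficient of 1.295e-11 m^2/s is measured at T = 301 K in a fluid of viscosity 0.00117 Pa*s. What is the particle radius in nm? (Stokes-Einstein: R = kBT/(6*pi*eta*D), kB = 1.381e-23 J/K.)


Stokes-Einstein: R = kB*T / (6*pi*eta*D)
R = 1.381e-23 * 301 / (6 * pi * 0.00117 * 1.295e-11)
R = 1.45547e-08 m = 14.55 nm

14.55


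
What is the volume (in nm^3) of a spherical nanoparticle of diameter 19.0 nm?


Radius r = 19.0/2 = 9.5 nm
Volume V = (4/3) * pi * r^3
V = (4/3) * pi * (9.5)^3
V = 3591.36 nm^3

3591.36


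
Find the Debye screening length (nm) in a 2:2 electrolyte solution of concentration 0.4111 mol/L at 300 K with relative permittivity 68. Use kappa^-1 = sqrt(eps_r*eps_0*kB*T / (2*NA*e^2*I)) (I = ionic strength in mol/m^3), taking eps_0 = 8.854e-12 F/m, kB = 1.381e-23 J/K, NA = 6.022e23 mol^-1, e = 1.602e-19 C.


Ionic strength I = 0.4111 * 2^2 * 1000 = 1644.4 mol/m^3
kappa^-1 = sqrt(68 * 8.854e-12 * 1.381e-23 * 300 / (2 * 6.022e23 * (1.602e-19)^2 * 1644.4))
kappa^-1 = 0.222 nm

0.222


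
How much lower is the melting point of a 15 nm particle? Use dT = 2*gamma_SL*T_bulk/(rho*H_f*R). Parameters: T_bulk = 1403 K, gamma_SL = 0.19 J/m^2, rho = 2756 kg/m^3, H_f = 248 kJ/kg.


Radius R = 15/2 = 7.5 nm = 7.5e-09 m
Convert H_f = 248 kJ/kg = 248000 J/kg
dT = 2 * gamma_SL * T_bulk / (rho * H_f * R)
dT = 2 * 0.19 * 1403 / (2756 * 248000 * 7.5e-09)
dT = 104.0 K

104.0


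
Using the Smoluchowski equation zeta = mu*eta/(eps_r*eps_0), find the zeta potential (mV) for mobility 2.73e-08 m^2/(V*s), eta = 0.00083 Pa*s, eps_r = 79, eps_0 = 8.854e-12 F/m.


Smoluchowski equation: zeta = mu * eta / (eps_r * eps_0)
zeta = 2.73e-08 * 0.00083 / (79 * 8.854e-12)
zeta = 0.032395 V = 32.39 mV

32.39


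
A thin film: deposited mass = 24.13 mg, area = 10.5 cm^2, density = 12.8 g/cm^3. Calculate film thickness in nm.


Convert: m = 24.13 mg = 2.4130e-05 kg, A = 10.5 cm^2 = 1.0500e-03 m^2, rho = 12.8 g/cm^3 = 12800 kg/m^3
t = m / (A * rho)
t = 2.4130e-05 / (1.0500e-03 * 12800)
t = 1.7954e-06 m = 1795.4 nm

1795.4


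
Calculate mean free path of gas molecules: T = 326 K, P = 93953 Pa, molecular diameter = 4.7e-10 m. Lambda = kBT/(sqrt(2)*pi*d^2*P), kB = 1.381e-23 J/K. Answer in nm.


Mean free path: lambda = kB*T / (sqrt(2) * pi * d^2 * P)
lambda = 1.381e-23 * 326 / (sqrt(2) * pi * (4.7e-10)^2 * 93953)
lambda = 4.88248e-08 m
lambda = 48.82 nm

48.82


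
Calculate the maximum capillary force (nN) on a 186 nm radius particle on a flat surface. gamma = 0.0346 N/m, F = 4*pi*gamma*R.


Convert radius: R = 186 nm = 1.86e-07 m
F = 4 * pi * gamma * R
F = 4 * pi * 0.0346 * 1.86e-07
F = 8.08721e-08 N = 80.8721 nN

80.8721


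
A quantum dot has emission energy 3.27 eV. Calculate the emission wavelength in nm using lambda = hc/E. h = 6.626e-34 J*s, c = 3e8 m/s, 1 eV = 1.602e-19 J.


Convert energy: E = 3.27 eV = 3.27 * 1.602e-19 = 5.23854e-19 J
lambda = h*c / E = 6.626e-34 * 3e8 / 5.23854e-19
lambda = 3.79457e-07 m = 379.5 nm

379.5


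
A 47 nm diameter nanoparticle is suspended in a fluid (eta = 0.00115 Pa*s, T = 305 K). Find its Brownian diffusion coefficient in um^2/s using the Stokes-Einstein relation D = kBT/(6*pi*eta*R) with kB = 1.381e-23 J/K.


Radius R = 47/2 = 23.5 nm = 2.35e-08 m
D = kB*T / (6*pi*eta*R)
D = 1.381e-23 * 305 / (6 * pi * 0.00115 * 2.35e-08)
D = 8.2685e-12 m^2/s = 8.268 um^2/s

8.268


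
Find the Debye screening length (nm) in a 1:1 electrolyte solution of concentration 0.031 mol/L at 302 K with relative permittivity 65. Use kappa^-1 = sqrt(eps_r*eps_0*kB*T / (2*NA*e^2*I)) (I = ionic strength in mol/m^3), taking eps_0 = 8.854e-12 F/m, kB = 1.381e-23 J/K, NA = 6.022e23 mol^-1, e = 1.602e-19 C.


Ionic strength I = 0.031 * 1^2 * 1000 = 31 mol/m^3
kappa^-1 = sqrt(65 * 8.854e-12 * 1.381e-23 * 302 / (2 * 6.022e23 * (1.602e-19)^2 * 31))
kappa^-1 = 1.583 nm

1.583


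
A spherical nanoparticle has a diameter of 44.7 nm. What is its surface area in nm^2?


Radius r = 44.7/2 = 22.35 nm
Surface area SA = 4 * pi * r^2
SA = 4 * pi * (22.35)^2
SA = 6277.18 nm^2

6277.18


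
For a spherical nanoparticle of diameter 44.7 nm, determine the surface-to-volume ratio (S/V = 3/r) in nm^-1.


Radius r = 44.7/2 = 22.35 nm
S/V = 3 / r = 3 / 22.35
S/V = 0.1342 nm^-1

0.1342


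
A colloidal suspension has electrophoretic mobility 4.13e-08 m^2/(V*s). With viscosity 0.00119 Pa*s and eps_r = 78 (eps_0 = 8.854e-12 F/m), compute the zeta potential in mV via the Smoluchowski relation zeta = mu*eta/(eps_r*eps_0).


Smoluchowski equation: zeta = mu * eta / (eps_r * eps_0)
zeta = 4.13e-08 * 0.00119 / (78 * 8.854e-12)
zeta = 0.071164 V = 71.16 mV

71.16


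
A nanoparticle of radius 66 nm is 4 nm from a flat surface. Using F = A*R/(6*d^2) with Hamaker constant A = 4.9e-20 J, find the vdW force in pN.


Convert to SI: R = 66 nm = 6.6e-08 m, d = 4 nm = 4e-09 m
F = A * R / (6 * d^2)
F = 4.9e-20 * 6.6e-08 / (6 * (4e-09)^2)
F = 3.36875e-11 N = 33.688 pN

33.688


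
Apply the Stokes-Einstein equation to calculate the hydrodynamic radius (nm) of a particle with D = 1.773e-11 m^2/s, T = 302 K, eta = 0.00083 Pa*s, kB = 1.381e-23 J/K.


Stokes-Einstein: R = kB*T / (6*pi*eta*D)
R = 1.381e-23 * 302 / (6 * pi * 0.00083 * 1.773e-11)
R = 1.50353e-08 m = 15.04 nm

15.04


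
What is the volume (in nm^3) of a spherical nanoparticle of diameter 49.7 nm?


Radius r = 49.7/2 = 24.85 nm
Volume V = (4/3) * pi * r^3
V = (4/3) * pi * (24.85)^3
V = 64278.8 nm^3

64278.8


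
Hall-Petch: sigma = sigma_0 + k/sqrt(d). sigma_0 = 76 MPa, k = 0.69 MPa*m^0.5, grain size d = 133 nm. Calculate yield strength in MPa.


d = 133 nm = 1.33e-07 m
sqrt(d) = 0.0003646917
Hall-Petch contribution = k / sqrt(d) = 0.69 / 0.0003646917 = 1892.0 MPa
sigma = sigma_0 + k/sqrt(d) = 76 + 1892.0 = 1968.0 MPa

1968.0


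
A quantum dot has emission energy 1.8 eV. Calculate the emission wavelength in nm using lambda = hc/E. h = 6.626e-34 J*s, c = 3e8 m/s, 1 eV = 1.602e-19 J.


Convert energy: E = 1.8 eV = 1.8 * 1.602e-19 = 2.8836e-19 J
lambda = h*c / E = 6.626e-34 * 3e8 / 2.8836e-19
lambda = 6.89347e-07 m = 689.3 nm

689.3


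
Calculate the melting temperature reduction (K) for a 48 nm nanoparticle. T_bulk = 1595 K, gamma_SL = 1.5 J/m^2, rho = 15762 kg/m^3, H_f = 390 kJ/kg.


Radius R = 48/2 = 24 nm = 2.4e-08 m
Convert H_f = 390 kJ/kg = 390000 J/kg
dT = 2 * gamma_SL * T_bulk / (rho * H_f * R)
dT = 2 * 1.5 * 1595 / (15762 * 390000 * 2.4e-08)
dT = 32.4 K

32.4


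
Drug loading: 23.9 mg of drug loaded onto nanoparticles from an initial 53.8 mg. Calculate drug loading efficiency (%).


Drug loading efficiency = (drug loaded / drug initial) * 100
DLE = 23.9 / 53.8 * 100
DLE = 0.4442 * 100
DLE = 44.42%

44.42


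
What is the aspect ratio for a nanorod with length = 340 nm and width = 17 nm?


Aspect ratio AR = length / diameter
AR = 340 / 17
AR = 20.0

20.0


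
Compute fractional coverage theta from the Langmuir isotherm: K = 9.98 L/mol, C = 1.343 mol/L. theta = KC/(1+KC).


Langmuir isotherm: theta = K*C / (1 + K*C)
K*C = 9.98 * 1.343 = 13.40314
theta = 13.40314 / (1 + 13.40314) = 13.40314 / 14.40314
theta = 0.9306

0.9306


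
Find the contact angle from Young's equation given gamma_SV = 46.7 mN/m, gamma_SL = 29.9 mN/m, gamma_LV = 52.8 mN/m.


cos(theta) = (gamma_SV - gamma_SL) / gamma_LV
cos(theta) = (46.7 - 29.9) / 52.8
cos(theta) = 0.318182
theta = arccos(0.318182) = 71.45 degrees

71.45


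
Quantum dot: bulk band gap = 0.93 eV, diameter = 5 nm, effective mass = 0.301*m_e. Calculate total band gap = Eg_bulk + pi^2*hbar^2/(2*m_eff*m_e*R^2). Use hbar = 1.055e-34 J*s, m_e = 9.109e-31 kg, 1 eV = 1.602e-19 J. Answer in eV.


Radius R = 5/2 nm = 2.5e-09 m
Confinement energy dE = pi^2 * hbar^2 / (2 * m_eff * m_e * R^2)
dE = pi^2 * (1.055e-34)^2 / (2 * 0.301 * 9.109e-31 * (2.5e-09)^2) J, divided by 1.602e-19 J/eV
dE = 0.2001 eV
Total band gap = E_g(bulk) + dE = 0.93 + 0.2001 = 1.1301 eV

1.1301


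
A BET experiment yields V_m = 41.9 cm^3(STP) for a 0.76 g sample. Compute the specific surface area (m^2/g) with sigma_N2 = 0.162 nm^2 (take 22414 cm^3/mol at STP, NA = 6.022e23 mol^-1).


Number of moles in monolayer = V_m / 22414 = 41.9 / 22414 = 0.00186937
Number of molecules = moles * NA = 0.00186937 * 6.022e23
SA = molecules * sigma / mass
SA = (41.9 / 22414) * 6.022e23 * 0.162e-18 / 0.76
SA = 240.0 m^2/g

240.0


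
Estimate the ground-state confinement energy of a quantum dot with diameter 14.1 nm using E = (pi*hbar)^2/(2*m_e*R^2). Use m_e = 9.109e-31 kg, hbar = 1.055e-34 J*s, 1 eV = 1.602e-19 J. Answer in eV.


Radius R = 14.1/2 = 7.05 nm = 7.05e-09 m
E = (pi * 1.055e-34)^2 / (2 * 9.109e-31 * (7.05e-09)^2)
E(J) = 1.21318e-21
E = E(J) / 1.602e-19 = 0.0076 eV

0.0076


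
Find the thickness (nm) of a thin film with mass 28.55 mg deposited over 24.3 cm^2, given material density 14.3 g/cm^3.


Convert: m = 28.55 mg = 2.8550e-05 kg, A = 24.3 cm^2 = 2.4300e-03 m^2, rho = 14.3 g/cm^3 = 14300 kg/m^3
t = m / (A * rho)
t = 2.8550e-05 / (2.4300e-03 * 14300)
t = 8.2161e-07 m = 821.6 nm

821.6


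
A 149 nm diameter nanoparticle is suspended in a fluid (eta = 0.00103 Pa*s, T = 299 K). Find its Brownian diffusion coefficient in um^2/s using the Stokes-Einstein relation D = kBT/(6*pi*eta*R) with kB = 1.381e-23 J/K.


Radius R = 149/2 = 74.5 nm = 7.45e-08 m
D = kB*T / (6*pi*eta*R)
D = 1.381e-23 * 299 / (6 * pi * 0.00103 * 7.45e-08)
D = 2.85476e-12 m^2/s = 2.855 um^2/s

2.855


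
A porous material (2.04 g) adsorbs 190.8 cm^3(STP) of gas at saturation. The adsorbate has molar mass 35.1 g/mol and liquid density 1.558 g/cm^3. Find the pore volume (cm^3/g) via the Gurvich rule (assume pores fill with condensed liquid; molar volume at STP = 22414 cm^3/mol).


Moles adsorbed n = V_ads / 22414 = 190.8 / 22414 = 8.512537e-03 mol
Liquid volume V_liq = n * M / rho_liq = 8.512537e-03 * 35.1 / 1.558 = 0.19178 cm^3
Specific pore volume V_pore = V_liq / m_sample = 0.19178 / 2.04
V_pore = 0.094 cm^3/g

0.094


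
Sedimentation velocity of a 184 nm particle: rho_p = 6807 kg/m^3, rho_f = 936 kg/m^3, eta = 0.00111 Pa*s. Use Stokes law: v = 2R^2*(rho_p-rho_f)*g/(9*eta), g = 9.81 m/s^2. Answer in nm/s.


Radius R = 184/2 nm = 9.2e-08 m
Density difference = 6807 - 936 = 5871 kg/m^3
v = 2 * R^2 * (rho_p - rho_f) * g / (9 * eta)
v = 2 * (9.2e-08)^2 * 5871 * 9.81 / (9 * 0.00111)
v = 9.75936e-08 m/s = 97.5936 nm/s

97.5936


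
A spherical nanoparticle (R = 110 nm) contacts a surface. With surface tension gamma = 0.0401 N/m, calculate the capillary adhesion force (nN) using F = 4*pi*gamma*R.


Convert radius: R = 110 nm = 1.1e-07 m
F = 4 * pi * gamma * R
F = 4 * pi * 0.0401 * 1.1e-07
F = 5.54303e-08 N = 55.4303 nN

55.4303


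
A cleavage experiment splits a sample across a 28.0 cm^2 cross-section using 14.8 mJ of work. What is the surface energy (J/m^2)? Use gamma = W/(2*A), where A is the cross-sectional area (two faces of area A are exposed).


Convert: A = 28.0 cm^2 = 0.0028 m^2, W = 14.8 mJ = 0.0148 J
Cleaving exposes two faces of area A, so total new surface = 2*A and gamma = W / (2*A)
gamma = 0.0148 / (2 * 0.0028)
gamma = 2.643 J/m^2

2.643


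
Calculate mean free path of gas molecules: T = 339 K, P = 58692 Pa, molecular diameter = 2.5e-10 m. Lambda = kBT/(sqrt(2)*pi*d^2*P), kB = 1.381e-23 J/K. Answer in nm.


Mean free path: lambda = kB*T / (sqrt(2) * pi * d^2 * P)
lambda = 1.381e-23 * 339 / (sqrt(2) * pi * (2.5e-10)^2 * 58692)
lambda = 2.87256e-07 m
lambda = 287.26 nm

287.26


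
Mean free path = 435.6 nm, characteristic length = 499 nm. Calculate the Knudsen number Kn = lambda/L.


Knudsen number Kn = lambda / L
Kn = 435.6 / 499
Kn = 0.8729

0.8729


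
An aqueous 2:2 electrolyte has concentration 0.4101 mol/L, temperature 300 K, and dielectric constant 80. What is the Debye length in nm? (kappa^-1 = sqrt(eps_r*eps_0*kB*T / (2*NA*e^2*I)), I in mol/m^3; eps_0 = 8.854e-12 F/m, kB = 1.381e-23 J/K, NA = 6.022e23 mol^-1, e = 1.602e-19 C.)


Ionic strength I = 0.4101 * 2^2 * 1000 = 1640.4 mol/m^3
kappa^-1 = sqrt(80 * 8.854e-12 * 1.381e-23 * 300 / (2 * 6.022e23 * (1.602e-19)^2 * 1640.4))
kappa^-1 = 0.241 nm

0.241


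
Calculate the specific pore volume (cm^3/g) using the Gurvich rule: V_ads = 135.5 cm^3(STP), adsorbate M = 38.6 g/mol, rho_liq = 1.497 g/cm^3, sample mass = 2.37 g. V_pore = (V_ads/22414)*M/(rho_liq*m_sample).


Moles adsorbed n = V_ads / 22414 = 135.5 / 22414 = 6.045329e-03 mol
Liquid volume V_liq = n * M / rho_liq = 6.045329e-03 * 38.6 / 1.497 = 0.15588 cm^3
Specific pore volume V_pore = V_liq / m_sample = 0.15588 / 2.37
V_pore = 0.0658 cm^3/g

0.0658


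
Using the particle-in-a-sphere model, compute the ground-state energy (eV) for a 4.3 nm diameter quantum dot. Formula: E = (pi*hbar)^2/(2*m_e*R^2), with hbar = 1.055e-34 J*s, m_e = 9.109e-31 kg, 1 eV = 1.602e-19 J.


Radius R = 4.3/2 = 2.15 nm = 2.15e-09 m
E = (pi * 1.055e-34)^2 / (2 * 9.109e-31 * (2.15e-09)^2)
E(J) = 1.30445e-20
E = E(J) / 1.602e-19 = 0.0814 eV

0.0814


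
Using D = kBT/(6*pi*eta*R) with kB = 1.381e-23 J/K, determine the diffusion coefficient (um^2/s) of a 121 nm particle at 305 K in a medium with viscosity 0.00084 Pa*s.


Radius R = 121/2 = 60.5 nm = 6.05e-08 m
D = kB*T / (6*pi*eta*R)
D = 1.381e-23 * 305 / (6 * pi * 0.00084 * 6.05e-08)
D = 4.39701e-12 m^2/s = 4.397 um^2/s

4.397


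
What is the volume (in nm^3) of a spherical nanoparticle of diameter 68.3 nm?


Radius r = 68.3/2 = 34.15 nm
Volume V = (4/3) * pi * r^3
V = (4/3) * pi * (34.15)^3
V = 166824.85 nm^3

166824.85


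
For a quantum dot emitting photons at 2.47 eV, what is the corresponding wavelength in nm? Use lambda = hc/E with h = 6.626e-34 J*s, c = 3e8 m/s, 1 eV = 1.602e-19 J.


Convert energy: E = 2.47 eV = 2.47 * 1.602e-19 = 3.95694e-19 J
lambda = h*c / E = 6.626e-34 * 3e8 / 3.95694e-19
lambda = 5.02358e-07 m = 502.4 nm

502.4


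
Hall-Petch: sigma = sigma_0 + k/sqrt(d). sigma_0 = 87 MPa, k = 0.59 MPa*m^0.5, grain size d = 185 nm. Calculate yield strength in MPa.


d = 185 nm = 1.85e-07 m
sqrt(d) = 0.0004301163
Hall-Petch contribution = k / sqrt(d) = 0.59 / 0.0004301163 = 1371.7 MPa
sigma = sigma_0 + k/sqrt(d) = 87 + 1371.7 = 1458.7 MPa

1458.7


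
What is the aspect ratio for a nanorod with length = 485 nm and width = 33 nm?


Aspect ratio AR = length / diameter
AR = 485 / 33
AR = 14.7

14.7


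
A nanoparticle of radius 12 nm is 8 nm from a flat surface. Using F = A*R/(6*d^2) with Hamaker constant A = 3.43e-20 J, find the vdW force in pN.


Convert to SI: R = 12 nm = 1.2e-08 m, d = 8 nm = 8e-09 m
F = A * R / (6 * d^2)
F = 3.43e-20 * 1.2e-08 / (6 * (8e-09)^2)
F = 1.07188e-12 N = 1.072 pN

1.072


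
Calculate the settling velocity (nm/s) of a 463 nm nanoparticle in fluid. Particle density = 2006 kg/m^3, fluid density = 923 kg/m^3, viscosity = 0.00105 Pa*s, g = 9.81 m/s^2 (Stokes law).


Radius R = 463/2 nm = 2.315e-07 m
Density difference = 2006 - 923 = 1083 kg/m^3
v = 2 * R^2 * (rho_p - rho_f) * g / (9 * eta)
v = 2 * (2.315e-07)^2 * 1083 * 9.81 / (9 * 0.00105)
v = 1.20503e-07 m/s = 120.5029 nm/s

120.5029


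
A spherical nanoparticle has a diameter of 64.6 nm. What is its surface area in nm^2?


Radius r = 64.6/2 = 32.3 nm
Surface area SA = 4 * pi * r^2
SA = 4 * pi * (32.3)^2
SA = 13110.37 nm^2

13110.37


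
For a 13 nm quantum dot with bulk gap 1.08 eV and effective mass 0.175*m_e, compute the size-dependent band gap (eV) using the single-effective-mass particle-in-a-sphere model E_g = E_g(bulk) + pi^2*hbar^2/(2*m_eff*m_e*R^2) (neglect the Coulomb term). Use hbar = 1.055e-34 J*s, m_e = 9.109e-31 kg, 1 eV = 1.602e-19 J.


Radius R = 13/2 nm = 6.5e-09 m
Confinement energy dE = pi^2 * hbar^2 / (2 * m_eff * m_e * R^2)
dE = pi^2 * (1.055e-34)^2 / (2 * 0.175 * 9.109e-31 * (6.5e-09)^2) J, divided by 1.602e-19 J/eV
dE = 0.0509 eV
Total band gap = E_g(bulk) + dE = 1.08 + 0.0509 = 1.1309 eV

1.1309


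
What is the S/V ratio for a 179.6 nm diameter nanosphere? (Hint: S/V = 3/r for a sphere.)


Radius r = 179.6/2 = 89.8 nm
S/V = 3 / r = 3 / 89.8
S/V = 0.0334 nm^-1

0.0334


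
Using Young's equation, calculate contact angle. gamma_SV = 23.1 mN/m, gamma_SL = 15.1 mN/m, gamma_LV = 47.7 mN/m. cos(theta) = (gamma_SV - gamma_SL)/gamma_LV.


cos(theta) = (gamma_SV - gamma_SL) / gamma_LV
cos(theta) = (23.1 - 15.1) / 47.7
cos(theta) = 0.167715
theta = arccos(0.167715) = 80.35 degrees

80.35


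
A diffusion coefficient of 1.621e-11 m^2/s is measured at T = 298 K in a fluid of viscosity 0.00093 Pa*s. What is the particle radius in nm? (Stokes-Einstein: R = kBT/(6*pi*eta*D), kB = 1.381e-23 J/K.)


Stokes-Einstein: R = kB*T / (6*pi*eta*D)
R = 1.381e-23 * 298 / (6 * pi * 0.00093 * 1.621e-11)
R = 1.44825e-08 m = 14.48 nm

14.48


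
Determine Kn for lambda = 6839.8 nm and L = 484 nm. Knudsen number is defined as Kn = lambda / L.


Knudsen number Kn = lambda / L
Kn = 6839.8 / 484
Kn = 14.1318

14.1318


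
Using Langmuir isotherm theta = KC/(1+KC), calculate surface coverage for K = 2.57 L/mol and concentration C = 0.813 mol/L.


Langmuir isotherm: theta = K*C / (1 + K*C)
K*C = 2.57 * 0.813 = 2.08941
theta = 2.08941 / (1 + 2.08941) = 2.08941 / 3.08941
theta = 0.6763

0.6763


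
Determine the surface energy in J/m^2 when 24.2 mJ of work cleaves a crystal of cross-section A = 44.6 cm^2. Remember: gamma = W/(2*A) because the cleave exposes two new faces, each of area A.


Convert: A = 44.6 cm^2 = 0.00446 m^2, W = 24.2 mJ = 0.0242 J
Cleaving exposes two faces of area A, so total new surface = 2*A and gamma = W / (2*A)
gamma = 0.0242 / (2 * 0.00446)
gamma = 2.713 J/m^2

2.713


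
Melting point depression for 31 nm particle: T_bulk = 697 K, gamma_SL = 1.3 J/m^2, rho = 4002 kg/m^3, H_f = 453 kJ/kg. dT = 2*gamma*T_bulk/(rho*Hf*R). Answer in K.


Radius R = 31/2 = 15.5 nm = 1.55e-08 m
Convert H_f = 453 kJ/kg = 453000 J/kg
dT = 2 * gamma_SL * T_bulk / (rho * H_f * R)
dT = 2 * 1.3 * 697 / (4002 * 453000 * 1.55e-08)
dT = 64.5 K

64.5


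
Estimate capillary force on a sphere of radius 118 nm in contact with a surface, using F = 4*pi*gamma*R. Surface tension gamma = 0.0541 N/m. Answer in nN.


Convert radius: R = 118 nm = 1.18e-07 m
F = 4 * pi * gamma * R
F = 4 * pi * 0.0541 * 1.18e-07
F = 8.02212e-08 N = 80.2212 nN

80.2212


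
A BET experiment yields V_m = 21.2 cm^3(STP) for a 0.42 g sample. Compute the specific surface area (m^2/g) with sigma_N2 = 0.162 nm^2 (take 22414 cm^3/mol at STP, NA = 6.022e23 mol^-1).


Number of moles in monolayer = V_m / 22414 = 21.2 / 22414 = 0.00094584
Number of molecules = moles * NA = 0.00094584 * 6.022e23
SA = molecules * sigma / mass
SA = (21.2 / 22414) * 6.022e23 * 0.162e-18 / 0.42
SA = 219.7 m^2/g

219.7


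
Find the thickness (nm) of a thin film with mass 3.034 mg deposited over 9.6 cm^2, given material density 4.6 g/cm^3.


Convert: m = 3.034 mg = 3.0340e-06 kg, A = 9.6 cm^2 = 9.6000e-04 m^2, rho = 4.6 g/cm^3 = 4600 kg/m^3
t = m / (A * rho)
t = 3.0340e-06 / (9.6000e-04 * 4600)
t = 6.8705e-07 m = 687.0 nm

687.0


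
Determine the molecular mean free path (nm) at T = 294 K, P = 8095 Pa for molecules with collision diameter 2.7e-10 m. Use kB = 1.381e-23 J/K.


Mean free path: lambda = kB*T / (sqrt(2) * pi * d^2 * P)
lambda = 1.381e-23 * 294 / (sqrt(2) * pi * (2.7e-10)^2 * 8095)
lambda = 1.54857e-06 m
lambda = 1548.57 nm

1548.57


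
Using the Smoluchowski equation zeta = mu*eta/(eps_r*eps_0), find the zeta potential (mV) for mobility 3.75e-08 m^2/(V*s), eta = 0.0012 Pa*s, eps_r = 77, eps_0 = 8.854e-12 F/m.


Smoluchowski equation: zeta = mu * eta / (eps_r * eps_0)
zeta = 3.75e-08 * 0.0012 / (77 * 8.854e-12)
zeta = 0.066006 V = 66.01 mV

66.01


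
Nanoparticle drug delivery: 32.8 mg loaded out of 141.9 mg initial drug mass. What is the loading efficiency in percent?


Drug loading efficiency = (drug loaded / drug initial) * 100
DLE = 32.8 / 141.9 * 100
DLE = 0.2311 * 100
DLE = 23.11%

23.11


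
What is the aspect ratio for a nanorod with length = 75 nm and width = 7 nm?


Aspect ratio AR = length / diameter
AR = 75 / 7
AR = 10.71

10.71


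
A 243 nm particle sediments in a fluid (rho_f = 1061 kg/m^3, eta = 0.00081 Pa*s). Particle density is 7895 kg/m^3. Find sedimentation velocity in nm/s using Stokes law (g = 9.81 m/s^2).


Radius R = 243/2 nm = 1.215e-07 m
Density difference = 7895 - 1061 = 6834 kg/m^3
v = 2 * R^2 * (rho_p - rho_f) * g / (9 * eta)
v = 2 * (1.215e-07)^2 * 6834 * 9.81 / (9 * 0.00081)
v = 2.71518e-07 m/s = 271.5182 nm/s

271.5182


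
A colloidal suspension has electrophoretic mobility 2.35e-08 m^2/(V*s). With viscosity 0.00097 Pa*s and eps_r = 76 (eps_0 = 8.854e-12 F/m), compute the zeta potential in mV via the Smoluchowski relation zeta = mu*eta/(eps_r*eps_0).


Smoluchowski equation: zeta = mu * eta / (eps_r * eps_0)
zeta = 2.35e-08 * 0.00097 / (76 * 8.854e-12)
zeta = 0.033876 V = 33.88 mV

33.88


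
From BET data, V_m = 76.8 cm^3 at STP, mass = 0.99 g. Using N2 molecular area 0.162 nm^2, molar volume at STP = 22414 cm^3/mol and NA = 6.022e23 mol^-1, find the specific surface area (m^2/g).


Number of moles in monolayer = V_m / 22414 = 76.8 / 22414 = 0.00342643
Number of molecules = moles * NA = 0.00342643 * 6.022e23
SA = molecules * sigma / mass
SA = (76.8 / 22414) * 6.022e23 * 0.162e-18 / 0.99
SA = 337.6 m^2/g

337.6


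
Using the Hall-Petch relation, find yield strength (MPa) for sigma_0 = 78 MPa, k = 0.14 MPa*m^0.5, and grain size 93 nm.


d = 93 nm = 9.3e-08 m
sqrt(d) = 0.000304959
Hall-Petch contribution = k / sqrt(d) = 0.14 / 0.000304959 = 459.1 MPa
sigma = sigma_0 + k/sqrt(d) = 78 + 459.1 = 537.1 MPa

537.1


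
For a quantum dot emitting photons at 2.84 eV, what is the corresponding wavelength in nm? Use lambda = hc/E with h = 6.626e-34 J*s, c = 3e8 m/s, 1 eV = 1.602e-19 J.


Convert energy: E = 2.84 eV = 2.84 * 1.602e-19 = 4.54968e-19 J
lambda = h*c / E = 6.626e-34 * 3e8 / 4.54968e-19
lambda = 4.3691e-07 m = 436.9 nm

436.9


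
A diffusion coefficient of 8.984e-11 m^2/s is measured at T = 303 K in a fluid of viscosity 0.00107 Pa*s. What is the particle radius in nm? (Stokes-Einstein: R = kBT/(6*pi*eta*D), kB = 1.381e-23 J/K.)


Stokes-Einstein: R = kB*T / (6*pi*eta*D)
R = 1.381e-23 * 303 / (6 * pi * 0.00107 * 8.984e-11)
R = 2.30931e-09 m = 2.31 nm

2.31


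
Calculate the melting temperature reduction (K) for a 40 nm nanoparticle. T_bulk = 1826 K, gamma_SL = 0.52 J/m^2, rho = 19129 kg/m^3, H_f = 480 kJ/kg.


Radius R = 40/2 = 20 nm = 2e-08 m
Convert H_f = 480 kJ/kg = 480000 J/kg
dT = 2 * gamma_SL * T_bulk / (rho * H_f * R)
dT = 2 * 0.52 * 1826 / (19129 * 480000 * 2e-08)
dT = 10.3 K

10.3


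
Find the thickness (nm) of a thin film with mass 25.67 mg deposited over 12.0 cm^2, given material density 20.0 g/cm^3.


Convert: m = 25.67 mg = 2.5670e-05 kg, A = 12.0 cm^2 = 1.2000e-03 m^2, rho = 20.0 g/cm^3 = 20000 kg/m^3
t = m / (A * rho)
t = 2.5670e-05 / (1.2000e-03 * 20000)
t = 1.0696e-06 m = 1069.6 nm

1069.6


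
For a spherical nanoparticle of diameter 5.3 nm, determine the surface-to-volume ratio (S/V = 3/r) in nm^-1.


Radius r = 5.3/2 = 2.65 nm
S/V = 3 / r = 3 / 2.65
S/V = 1.1321 nm^-1

1.1321


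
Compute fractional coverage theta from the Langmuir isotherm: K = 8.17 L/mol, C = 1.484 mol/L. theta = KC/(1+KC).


Langmuir isotherm: theta = K*C / (1 + K*C)
K*C = 8.17 * 1.484 = 12.12428
theta = 12.12428 / (1 + 12.12428) = 12.12428 / 13.12428
theta = 0.9238

0.9238


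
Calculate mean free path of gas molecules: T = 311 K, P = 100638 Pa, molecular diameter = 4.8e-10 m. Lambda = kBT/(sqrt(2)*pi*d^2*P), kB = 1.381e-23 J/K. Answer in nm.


Mean free path: lambda = kB*T / (sqrt(2) * pi * d^2 * P)
lambda = 1.381e-23 * 311 / (sqrt(2) * pi * (4.8e-10)^2 * 100638)
lambda = 4.16912e-08 m
lambda = 41.69 nm

41.69


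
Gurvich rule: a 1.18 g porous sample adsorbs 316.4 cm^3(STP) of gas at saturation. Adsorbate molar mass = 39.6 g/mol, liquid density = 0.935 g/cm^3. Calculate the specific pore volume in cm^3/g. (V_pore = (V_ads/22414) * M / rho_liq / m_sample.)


Moles adsorbed n = V_ads / 22414 = 316.4 / 22414 = 1.411618e-02 mol
Liquid volume V_liq = n * M / rho_liq = 1.411618e-02 * 39.6 / 0.935 = 0.59786 cm^3
Specific pore volume V_pore = V_liq / m_sample = 0.59786 / 1.18
V_pore = 0.5067 cm^3/g

0.5067


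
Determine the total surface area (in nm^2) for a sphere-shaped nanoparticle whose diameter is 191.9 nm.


Radius r = 191.9/2 = 95.95 nm
Surface area SA = 4 * pi * r^2
SA = 4 * pi * (95.95)^2
SA = 115691.07 nm^2

115691.07


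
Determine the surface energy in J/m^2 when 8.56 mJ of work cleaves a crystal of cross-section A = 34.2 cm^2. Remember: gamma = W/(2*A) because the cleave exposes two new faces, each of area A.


Convert: A = 34.2 cm^2 = 0.00342 m^2, W = 8.56 mJ = 0.00856 J
Cleaving exposes two faces of area A, so total new surface = 2*A and gamma = W / (2*A)
gamma = 0.00856 / (2 * 0.00342)
gamma = 1.251 J/m^2

1.251


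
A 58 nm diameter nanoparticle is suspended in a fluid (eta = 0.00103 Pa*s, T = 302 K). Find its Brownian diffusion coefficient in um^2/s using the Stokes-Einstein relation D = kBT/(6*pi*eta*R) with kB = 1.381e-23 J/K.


Radius R = 58/2 = 29 nm = 2.9e-08 m
D = kB*T / (6*pi*eta*R)
D = 1.381e-23 * 302 / (6 * pi * 0.00103 * 2.9e-08)
D = 7.40737e-12 m^2/s = 7.407 um^2/s

7.407


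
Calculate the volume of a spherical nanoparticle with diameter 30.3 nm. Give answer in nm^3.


Radius r = 30.3/2 = 15.15 nm
Volume V = (4/3) * pi * r^3
V = (4/3) * pi * (15.15)^3
V = 14565.54 nm^3

14565.54


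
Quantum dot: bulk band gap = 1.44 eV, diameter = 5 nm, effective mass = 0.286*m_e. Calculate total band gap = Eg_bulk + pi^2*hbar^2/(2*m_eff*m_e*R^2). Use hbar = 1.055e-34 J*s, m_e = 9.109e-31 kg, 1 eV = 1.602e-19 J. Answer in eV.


Radius R = 5/2 nm = 2.5e-09 m
Confinement energy dE = pi^2 * hbar^2 / (2 * m_eff * m_e * R^2)
dE = pi^2 * (1.055e-34)^2 / (2 * 0.286 * 9.109e-31 * (2.5e-09)^2) J, divided by 1.602e-19 J/eV
dE = 0.2106 eV
Total band gap = E_g(bulk) + dE = 1.44 + 0.2106 = 1.6506 eV

1.6506


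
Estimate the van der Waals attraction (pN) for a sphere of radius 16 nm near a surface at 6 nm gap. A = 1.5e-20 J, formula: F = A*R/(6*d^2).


Convert to SI: R = 16 nm = 1.6e-08 m, d = 6 nm = 6e-09 m
F = A * R / (6 * d^2)
F = 1.5e-20 * 1.6e-08 / (6 * (6e-09)^2)
F = 1.11111e-12 N = 1.111 pN

1.111


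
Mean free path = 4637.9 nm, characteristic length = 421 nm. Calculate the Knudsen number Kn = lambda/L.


Knudsen number Kn = lambda / L
Kn = 4637.9 / 421
Kn = 11.0164

11.0164


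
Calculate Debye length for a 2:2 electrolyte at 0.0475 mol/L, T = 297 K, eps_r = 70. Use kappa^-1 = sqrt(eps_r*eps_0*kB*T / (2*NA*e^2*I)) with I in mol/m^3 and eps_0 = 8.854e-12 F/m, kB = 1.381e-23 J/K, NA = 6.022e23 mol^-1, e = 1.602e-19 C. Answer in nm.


Ionic strength I = 0.0475 * 2^2 * 1000 = 190 mol/m^3
kappa^-1 = sqrt(70 * 8.854e-12 * 1.381e-23 * 297 / (2 * 6.022e23 * (1.602e-19)^2 * 190))
kappa^-1 = 0.658 nm

0.658


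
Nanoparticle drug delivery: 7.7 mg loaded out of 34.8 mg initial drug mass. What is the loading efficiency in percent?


Drug loading efficiency = (drug loaded / drug initial) * 100
DLE = 7.7 / 34.8 * 100
DLE = 0.2213 * 100
DLE = 22.13%

22.13


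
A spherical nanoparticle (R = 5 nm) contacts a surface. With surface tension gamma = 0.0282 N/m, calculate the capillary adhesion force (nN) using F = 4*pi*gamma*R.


Convert radius: R = 5 nm = 5e-09 m
F = 4 * pi * gamma * R
F = 4 * pi * 0.0282 * 5e-09
F = 1.77186e-09 N = 1.7719 nN

1.7719


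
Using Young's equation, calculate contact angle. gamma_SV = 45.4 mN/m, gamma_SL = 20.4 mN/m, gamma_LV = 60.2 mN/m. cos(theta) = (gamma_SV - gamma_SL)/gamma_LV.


cos(theta) = (gamma_SV - gamma_SL) / gamma_LV
cos(theta) = (45.4 - 20.4) / 60.2
cos(theta) = 0.415282
theta = arccos(0.415282) = 65.46 degrees

65.46


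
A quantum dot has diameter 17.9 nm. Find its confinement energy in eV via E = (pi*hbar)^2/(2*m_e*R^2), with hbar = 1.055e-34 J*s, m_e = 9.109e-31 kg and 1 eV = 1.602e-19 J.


Radius R = 17.9/2 = 8.95 nm = 8.95e-09 m
E = (pi * 1.055e-34)^2 / (2 * 9.109e-31 * (8.95e-09)^2)
E(J) = 7.52762e-22
E = E(J) / 1.602e-19 = 0.0047 eV

0.0047


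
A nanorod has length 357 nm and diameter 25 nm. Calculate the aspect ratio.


Aspect ratio AR = length / diameter
AR = 357 / 25
AR = 14.28

14.28


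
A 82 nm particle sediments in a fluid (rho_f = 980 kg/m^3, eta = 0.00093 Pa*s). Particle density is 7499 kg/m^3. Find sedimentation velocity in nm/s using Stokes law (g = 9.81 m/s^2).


Radius R = 82/2 nm = 4.1e-08 m
Density difference = 7499 - 980 = 6519 kg/m^3
v = 2 * R^2 * (rho_p - rho_f) * g / (9 * eta)
v = 2 * (4.1e-08)^2 * 6519 * 9.81 / (9 * 0.00093)
v = 2.56875e-08 m/s = 25.6875 nm/s

25.6875


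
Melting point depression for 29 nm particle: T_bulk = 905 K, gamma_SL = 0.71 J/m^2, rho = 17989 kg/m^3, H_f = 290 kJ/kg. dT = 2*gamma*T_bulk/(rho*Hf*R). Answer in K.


Radius R = 29/2 = 14.5 nm = 1.45e-08 m
Convert H_f = 290 kJ/kg = 290000 J/kg
dT = 2 * gamma_SL * T_bulk / (rho * H_f * R)
dT = 2 * 0.71 * 905 / (17989 * 290000 * 1.45e-08)
dT = 17.0 K

17.0


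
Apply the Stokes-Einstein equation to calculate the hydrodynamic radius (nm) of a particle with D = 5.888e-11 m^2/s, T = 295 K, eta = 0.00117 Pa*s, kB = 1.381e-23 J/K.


Stokes-Einstein: R = kB*T / (6*pi*eta*D)
R = 1.381e-23 * 295 / (6 * pi * 0.00117 * 5.888e-11)
R = 3.13734e-09 m = 3.14 nm

3.14


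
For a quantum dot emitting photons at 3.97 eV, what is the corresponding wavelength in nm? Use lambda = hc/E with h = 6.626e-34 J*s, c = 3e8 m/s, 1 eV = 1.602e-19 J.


Convert energy: E = 3.97 eV = 3.97 * 1.602e-19 = 6.35994e-19 J
lambda = h*c / E = 6.626e-34 * 3e8 / 6.35994e-19
lambda = 3.1255e-07 m = 312.6 nm

312.6


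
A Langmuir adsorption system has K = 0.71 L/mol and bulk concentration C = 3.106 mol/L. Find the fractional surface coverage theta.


Langmuir isotherm: theta = K*C / (1 + K*C)
K*C = 0.71 * 3.106 = 2.20526
theta = 2.20526 / (1 + 2.20526) = 2.20526 / 3.20526
theta = 0.688

0.688


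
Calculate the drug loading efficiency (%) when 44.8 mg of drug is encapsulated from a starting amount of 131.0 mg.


Drug loading efficiency = (drug loaded / drug initial) * 100
DLE = 44.8 / 131.0 * 100
DLE = 0.342 * 100
DLE = 34.2%

34.2


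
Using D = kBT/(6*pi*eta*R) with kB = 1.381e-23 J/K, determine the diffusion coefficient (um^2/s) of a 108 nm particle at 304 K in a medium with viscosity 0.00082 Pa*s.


Radius R = 108/2 = 54 nm = 5.4e-08 m
D = kB*T / (6*pi*eta*R)
D = 1.381e-23 * 304 / (6 * pi * 0.00082 * 5.4e-08)
D = 5.02989e-12 m^2/s = 5.03 um^2/s

5.03


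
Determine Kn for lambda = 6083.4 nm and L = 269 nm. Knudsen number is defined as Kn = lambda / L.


Knudsen number Kn = lambda / L
Kn = 6083.4 / 269
Kn = 22.6149

22.6149


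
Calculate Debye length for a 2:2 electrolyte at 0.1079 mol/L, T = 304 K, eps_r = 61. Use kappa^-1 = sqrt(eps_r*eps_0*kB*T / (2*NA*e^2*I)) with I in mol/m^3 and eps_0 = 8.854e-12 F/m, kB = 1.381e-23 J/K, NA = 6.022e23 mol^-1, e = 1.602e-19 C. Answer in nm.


Ionic strength I = 0.1079 * 2^2 * 1000 = 431.6 mol/m^3
kappa^-1 = sqrt(61 * 8.854e-12 * 1.381e-23 * 304 / (2 * 6.022e23 * (1.602e-19)^2 * 431.6))
kappa^-1 = 0.412 nm

0.412


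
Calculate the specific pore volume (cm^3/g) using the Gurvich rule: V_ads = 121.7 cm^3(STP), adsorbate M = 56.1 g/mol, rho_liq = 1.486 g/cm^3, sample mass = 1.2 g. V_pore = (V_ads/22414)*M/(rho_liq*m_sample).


Moles adsorbed n = V_ads / 22414 = 121.7 / 22414 = 5.429642e-03 mol
Liquid volume V_liq = n * M / rho_liq = 5.429642e-03 * 56.1 / 1.486 = 0.20498 cm^3
Specific pore volume V_pore = V_liq / m_sample = 0.20498 / 1.2
V_pore = 0.1708 cm^3/g

0.1708


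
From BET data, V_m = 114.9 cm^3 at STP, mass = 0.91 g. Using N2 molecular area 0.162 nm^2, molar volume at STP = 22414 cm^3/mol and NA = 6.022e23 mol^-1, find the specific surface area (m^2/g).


Number of moles in monolayer = V_m / 22414 = 114.9 / 22414 = 0.00512626
Number of molecules = moles * NA = 0.00512626 * 6.022e23
SA = molecules * sigma / mass
SA = (114.9 / 22414) * 6.022e23 * 0.162e-18 / 0.91
SA = 549.6 m^2/g

549.6


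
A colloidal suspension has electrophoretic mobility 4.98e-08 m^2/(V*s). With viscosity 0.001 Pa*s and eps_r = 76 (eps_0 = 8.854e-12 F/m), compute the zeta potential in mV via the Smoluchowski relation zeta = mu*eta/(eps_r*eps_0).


Smoluchowski equation: zeta = mu * eta / (eps_r * eps_0)
zeta = 4.98e-08 * 0.001 / (76 * 8.854e-12)
zeta = 0.074008 V = 74.01 mV

74.01


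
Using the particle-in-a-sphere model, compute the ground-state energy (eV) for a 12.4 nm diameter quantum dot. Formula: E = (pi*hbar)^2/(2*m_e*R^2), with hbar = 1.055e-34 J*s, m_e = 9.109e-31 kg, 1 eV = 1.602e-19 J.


Radius R = 12.4/2 = 6.2 nm = 6.2e-09 m
E = (pi * 1.055e-34)^2 / (2 * 9.109e-31 * (6.2e-09)^2)
E(J) = 1.56863e-21
E = E(J) / 1.602e-19 = 0.0098 eV

0.0098


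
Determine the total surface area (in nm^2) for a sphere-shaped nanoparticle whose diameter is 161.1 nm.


Radius r = 161.1/2 = 80.55 nm
Surface area SA = 4 * pi * r^2
SA = 4 * pi * (80.55)^2
SA = 81534.41 nm^2

81534.41


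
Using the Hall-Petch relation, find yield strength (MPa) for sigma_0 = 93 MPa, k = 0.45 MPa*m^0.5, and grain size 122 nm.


d = 122 nm = 1.22e-07 m
sqrt(d) = 0.000349285
Hall-Petch contribution = k / sqrt(d) = 0.45 / 0.000349285 = 1288.3 MPa
sigma = sigma_0 + k/sqrt(d) = 93 + 1288.3 = 1381.3 MPa

1381.3


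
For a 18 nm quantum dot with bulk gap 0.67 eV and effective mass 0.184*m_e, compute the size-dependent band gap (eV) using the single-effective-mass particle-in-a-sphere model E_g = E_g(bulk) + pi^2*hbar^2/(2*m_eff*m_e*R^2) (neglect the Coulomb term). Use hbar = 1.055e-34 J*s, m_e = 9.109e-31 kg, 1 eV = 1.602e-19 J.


Radius R = 18/2 nm = 9e-09 m
Confinement energy dE = pi^2 * hbar^2 / (2 * m_eff * m_e * R^2)
dE = pi^2 * (1.055e-34)^2 / (2 * 0.184 * 9.109e-31 * (9e-09)^2) J, divided by 1.602e-19 J/eV
dE = 0.0253 eV
Total band gap = E_g(bulk) + dE = 0.67 + 0.0253 = 0.6953 eV

0.6953


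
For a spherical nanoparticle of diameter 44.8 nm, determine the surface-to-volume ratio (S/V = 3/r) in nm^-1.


Radius r = 44.8/2 = 22.4 nm
S/V = 3 / r = 3 / 22.4
S/V = 0.1339 nm^-1

0.1339


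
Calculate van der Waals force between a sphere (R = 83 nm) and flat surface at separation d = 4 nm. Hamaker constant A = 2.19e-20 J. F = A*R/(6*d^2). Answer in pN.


Convert to SI: R = 83 nm = 8.3e-08 m, d = 4 nm = 4e-09 m
F = A * R / (6 * d^2)
F = 2.19e-20 * 8.3e-08 / (6 * (4e-09)^2)
F = 1.89344e-11 N = 18.934 pN

18.934


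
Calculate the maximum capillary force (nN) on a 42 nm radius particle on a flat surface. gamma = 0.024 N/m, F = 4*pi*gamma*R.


Convert radius: R = 42 nm = 4.2e-08 m
F = 4 * pi * gamma * R
F = 4 * pi * 0.024 * 4.2e-08
F = 1.26669e-08 N = 12.6669 nN

12.6669


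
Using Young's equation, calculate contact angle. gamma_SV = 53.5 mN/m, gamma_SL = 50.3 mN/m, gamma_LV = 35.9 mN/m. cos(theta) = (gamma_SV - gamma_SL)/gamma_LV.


cos(theta) = (gamma_SV - gamma_SL) / gamma_LV
cos(theta) = (53.5 - 50.3) / 35.9
cos(theta) = 0.089136
theta = arccos(0.089136) = 84.89 degrees

84.89


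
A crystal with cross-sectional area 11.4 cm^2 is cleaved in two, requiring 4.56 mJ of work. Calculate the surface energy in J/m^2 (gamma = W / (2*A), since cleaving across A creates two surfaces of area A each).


Convert: A = 11.4 cm^2 = 0.00114 m^2, W = 4.56 mJ = 0.00456 J
Cleaving exposes two faces of area A, so total new surface = 2*A and gamma = W / (2*A)
gamma = 0.00456 / (2 * 0.00114)
gamma = 2.0 J/m^2

2.0


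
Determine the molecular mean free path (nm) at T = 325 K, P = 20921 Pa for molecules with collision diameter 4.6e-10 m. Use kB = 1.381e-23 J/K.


Mean free path: lambda = kB*T / (sqrt(2) * pi * d^2 * P)
lambda = 1.381e-23 * 325 / (sqrt(2) * pi * (4.6e-10)^2 * 20921)
lambda = 2.28199e-07 m
lambda = 228.2 nm

228.2
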